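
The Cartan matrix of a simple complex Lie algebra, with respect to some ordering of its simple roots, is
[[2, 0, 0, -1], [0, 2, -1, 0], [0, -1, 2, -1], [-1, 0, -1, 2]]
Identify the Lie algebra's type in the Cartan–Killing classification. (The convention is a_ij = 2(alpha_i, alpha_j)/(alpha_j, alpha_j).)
The matrix has rank 4 with 2's on the diagonal. Reading the off-diagonal entries as Dynkin edges (a single edge where a_ij = a_ji = -1; a double or triple edge where a_ij * a_ji = 2 or 3), the diagram is a chain of 4 nodes with single edges (A_4). One simple-root ordering that puts it in standard form is (alpha_1, alpha_4, alpha_3, alpha_2). So the algebra is type A_4, i.e. sl(5).

A_4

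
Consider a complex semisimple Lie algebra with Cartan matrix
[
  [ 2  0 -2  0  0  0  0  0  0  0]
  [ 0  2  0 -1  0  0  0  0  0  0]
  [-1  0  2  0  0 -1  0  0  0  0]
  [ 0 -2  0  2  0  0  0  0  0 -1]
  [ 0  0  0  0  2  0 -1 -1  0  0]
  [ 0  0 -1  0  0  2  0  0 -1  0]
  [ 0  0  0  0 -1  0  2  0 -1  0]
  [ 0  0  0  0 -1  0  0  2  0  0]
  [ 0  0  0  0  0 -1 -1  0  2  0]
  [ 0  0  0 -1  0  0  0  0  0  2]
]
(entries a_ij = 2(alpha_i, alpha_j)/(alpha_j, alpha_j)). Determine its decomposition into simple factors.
B_3 ⊕ C_7

The diagram associated to this matrix has two connected components: the simple roots {alpha_2, alpha_4, alpha_10} form a chain of 3 nodes with a double edge at one end; the terminal node there is the unique short simple root (B_3), and {alpha_1, alpha_3, alpha_5, alpha_6, alpha_7, alpha_8, alpha_9} form a chain of 7 nodes with a double edge at one end; the terminal node there is the unique long simple root (C_7). A semisimple Lie algebra decomposes uniquely as the direct sum of simple ideals, one per connected component of its Dynkin diagram, so g ≅ B_3 ⊕ C_7 (dimension 21 + 105 = 126).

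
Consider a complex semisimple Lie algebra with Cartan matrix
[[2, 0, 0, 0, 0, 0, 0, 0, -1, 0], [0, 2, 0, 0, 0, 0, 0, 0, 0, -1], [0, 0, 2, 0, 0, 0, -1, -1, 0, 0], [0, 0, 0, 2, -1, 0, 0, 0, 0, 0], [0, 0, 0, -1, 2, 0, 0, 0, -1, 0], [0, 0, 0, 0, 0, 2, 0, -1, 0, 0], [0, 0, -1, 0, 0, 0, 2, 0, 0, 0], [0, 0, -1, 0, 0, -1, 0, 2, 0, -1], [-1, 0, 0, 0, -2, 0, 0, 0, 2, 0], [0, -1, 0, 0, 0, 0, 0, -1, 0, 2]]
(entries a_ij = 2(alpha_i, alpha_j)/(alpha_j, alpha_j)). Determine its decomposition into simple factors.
The diagram associated to this matrix has two connected components: the simple roots {alpha_2, alpha_3, alpha_6, alpha_7, alpha_8, alpha_10} form a chain of 5 nodes with one extra node attached to the third node from one end (E_6), and {alpha_1, alpha_4, alpha_5, alpha_9} form a chain of 4 nodes with a double edge between the middle two (F_4). A semisimple Lie algebra decomposes uniquely as the direct sum of simple ideals, one per connected component of its Dynkin diagram, so g ≅ E_6 ⊕ F_4 (dimension 78 + 52 = 130).

E_6 + F_4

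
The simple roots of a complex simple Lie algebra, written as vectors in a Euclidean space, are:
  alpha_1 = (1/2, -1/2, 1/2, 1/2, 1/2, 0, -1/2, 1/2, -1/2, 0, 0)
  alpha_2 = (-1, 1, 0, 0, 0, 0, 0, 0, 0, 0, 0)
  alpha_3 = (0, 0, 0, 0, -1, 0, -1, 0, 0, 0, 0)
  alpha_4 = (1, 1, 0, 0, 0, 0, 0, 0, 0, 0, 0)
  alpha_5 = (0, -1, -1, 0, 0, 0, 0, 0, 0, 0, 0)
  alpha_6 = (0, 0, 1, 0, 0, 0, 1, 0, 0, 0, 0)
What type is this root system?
type E_6

Compute the Cartan integers a_ij = 2(alpha_i, alpha_j)/(alpha_j, alpha_j); the resulting 6x6 Cartan matrix is
[[2, -1, 0, 0, 0, 0], [-1, 2, 0, 0, -1, 0], [0, 0, 2, 0, 0, -1], [0, 0, 0, 2, -1, 0], [0, -1, 0, -1, 2, -1], [0, 0, -1, 0, -1, 2]].
All simple roots have the same length, so the diagram is simply laced. The associated Dynkin diagram is a chain of 5 nodes with one extra node attached to the third node from one end (E_6), so the type is E_6.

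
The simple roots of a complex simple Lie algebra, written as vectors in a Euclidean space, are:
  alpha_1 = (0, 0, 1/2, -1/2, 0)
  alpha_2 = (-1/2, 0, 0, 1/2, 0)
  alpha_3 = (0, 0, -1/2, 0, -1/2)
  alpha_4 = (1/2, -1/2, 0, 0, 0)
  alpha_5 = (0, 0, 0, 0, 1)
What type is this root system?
Compute the Cartan integers a_ij = 2(alpha_i, alpha_j)/(alpha_j, alpha_j); the resulting 5x5 Cartan matrix is
[[2, -1, -1, 0, 0], [-1, 2, 0, -1, 0], [-1, 0, 2, 0, -1], [0, -1, 0, 2, 0], [0, 0, -2, 0, 2]].
The roots have two lengths (squared-length ratio 2:1); the short ones are alpha_{1,2,3,4}. The associated Dynkin diagram is a chain of 5 nodes with a double edge at one end; the terminal node there is the unique long simple root (C_5), so the type is C_5 (the algebra sp(10)).

C_5 (sp(10))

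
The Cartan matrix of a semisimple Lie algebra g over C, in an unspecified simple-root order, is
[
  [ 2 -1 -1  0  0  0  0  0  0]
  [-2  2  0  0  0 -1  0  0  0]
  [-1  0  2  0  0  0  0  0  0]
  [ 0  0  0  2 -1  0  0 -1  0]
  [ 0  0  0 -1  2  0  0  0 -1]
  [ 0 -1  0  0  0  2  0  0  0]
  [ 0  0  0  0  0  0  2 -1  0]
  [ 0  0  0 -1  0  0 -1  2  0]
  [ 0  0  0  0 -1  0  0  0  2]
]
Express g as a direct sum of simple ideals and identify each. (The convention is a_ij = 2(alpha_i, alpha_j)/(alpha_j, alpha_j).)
A_5 + F_4

The diagram associated to this matrix has two connected components: the simple roots {alpha_4, alpha_5, alpha_7, alpha_8, alpha_9} form a chain of 5 nodes with single edges (A_5), and {alpha_1, alpha_2, alpha_3, alpha_6} form a chain of 4 nodes with a double edge between the middle two (F_4). A semisimple Lie algebra decomposes uniquely as the direct sum of simple ideals, one per connected component of its Dynkin diagram, so g ≅ A_5 ⊕ F_4 (dimension 35 + 52 = 87).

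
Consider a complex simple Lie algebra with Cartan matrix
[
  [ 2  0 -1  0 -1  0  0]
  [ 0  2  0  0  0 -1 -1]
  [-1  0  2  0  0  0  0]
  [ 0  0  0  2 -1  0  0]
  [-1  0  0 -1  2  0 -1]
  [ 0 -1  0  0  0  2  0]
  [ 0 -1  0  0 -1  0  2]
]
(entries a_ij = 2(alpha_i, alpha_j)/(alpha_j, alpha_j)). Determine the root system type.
The matrix has rank 7 with 2's on the diagonal. Reading the off-diagonal entries as Dynkin edges (a single edge where a_ij = a_ji = -1; a double or triple edge where a_ij * a_ji = 2 or 3), the diagram is a chain of 6 nodes with one extra node attached to the third node from one end (E_7). One simple-root ordering that puts it in standard form is (alpha_3, alpha_4, alpha_1, alpha_5, alpha_7, alpha_2, alpha_6). So the algebra is type E_7.

E_7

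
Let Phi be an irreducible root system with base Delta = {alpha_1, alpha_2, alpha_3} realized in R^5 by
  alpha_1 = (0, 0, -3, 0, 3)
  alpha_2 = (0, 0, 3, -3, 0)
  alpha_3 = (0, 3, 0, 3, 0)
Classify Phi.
Compute the Cartan integers a_ij = 2(alpha_i, alpha_j)/(alpha_j, alpha_j); the resulting 3x3 Cartan matrix is
[[2, -1, 0], [-1, 2, -1], [0, -1, 2]].
All simple roots have the same length, so the diagram is simply laced. The associated Dynkin diagram is a chain of 3 nodes with single edges (A_3), so the type is A_3 (the algebra sl(4)).

A_3 (sl(4))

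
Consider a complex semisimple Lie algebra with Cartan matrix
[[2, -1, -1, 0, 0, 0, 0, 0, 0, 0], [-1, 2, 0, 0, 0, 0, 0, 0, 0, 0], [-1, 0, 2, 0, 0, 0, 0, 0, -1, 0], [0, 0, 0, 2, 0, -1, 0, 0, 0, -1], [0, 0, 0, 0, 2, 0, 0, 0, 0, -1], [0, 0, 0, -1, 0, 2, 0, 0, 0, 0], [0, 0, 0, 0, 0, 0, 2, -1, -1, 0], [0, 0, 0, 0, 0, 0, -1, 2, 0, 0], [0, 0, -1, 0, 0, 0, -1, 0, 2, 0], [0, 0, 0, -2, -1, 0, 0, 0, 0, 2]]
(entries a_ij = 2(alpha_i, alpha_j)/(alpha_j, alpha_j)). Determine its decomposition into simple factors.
A6 + F4

The diagram associated to this matrix has two connected components: the simple roots {alpha_1, alpha_2, alpha_3, alpha_7, alpha_8, alpha_9} form a chain of 6 nodes with single edges (A_6), and {alpha_4, alpha_5, alpha_6, alpha_10} form a chain of 4 nodes with a double edge between the middle two (F_4). A semisimple Lie algebra decomposes uniquely as the direct sum of simple ideals, one per connected component of its Dynkin diagram, so g ≅ A_6 ⊕ F_4 (dimension 48 + 52 = 100).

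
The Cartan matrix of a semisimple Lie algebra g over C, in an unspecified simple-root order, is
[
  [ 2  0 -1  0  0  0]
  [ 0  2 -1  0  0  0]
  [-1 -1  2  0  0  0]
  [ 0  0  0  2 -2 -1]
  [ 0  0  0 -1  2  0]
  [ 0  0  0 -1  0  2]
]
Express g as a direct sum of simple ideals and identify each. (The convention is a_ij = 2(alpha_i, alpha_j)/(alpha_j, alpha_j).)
The diagram associated to this matrix has two connected components: the simple roots {alpha_1, alpha_2, alpha_3} form a chain of 3 nodes with single edges (A_3), and {alpha_4, alpha_5, alpha_6} form a chain of 3 nodes with a double edge at one end; the terminal node there is the unique short simple root (B_3). A semisimple Lie algebra decomposes uniquely as the direct sum of simple ideals, one per connected component of its Dynkin diagram, so g ≅ A_3 ⊕ B_3 (dimension 15 + 21 = 36).

A_3 (sl(4)) + B_3 (so(7))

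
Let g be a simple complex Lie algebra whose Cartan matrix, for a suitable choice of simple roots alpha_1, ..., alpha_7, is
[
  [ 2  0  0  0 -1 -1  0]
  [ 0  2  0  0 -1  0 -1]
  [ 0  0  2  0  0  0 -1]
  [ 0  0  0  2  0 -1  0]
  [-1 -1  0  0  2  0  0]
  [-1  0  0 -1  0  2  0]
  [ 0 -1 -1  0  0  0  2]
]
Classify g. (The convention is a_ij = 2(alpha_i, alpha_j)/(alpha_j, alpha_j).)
The matrix has rank 7 with 2's on the diagonal. Reading the off-diagonal entries as Dynkin edges (a single edge where a_ij = a_ji = -1; a double or triple edge where a_ij * a_ji = 2 or 3), the diagram is a chain of 7 nodes with single edges (A_7). One simple-root ordering that puts it in standard form is (alpha_3, alpha_7, alpha_2, alpha_5, alpha_1, alpha_6, alpha_4). So the algebra is type A_7, i.e. sl(8).

type A_7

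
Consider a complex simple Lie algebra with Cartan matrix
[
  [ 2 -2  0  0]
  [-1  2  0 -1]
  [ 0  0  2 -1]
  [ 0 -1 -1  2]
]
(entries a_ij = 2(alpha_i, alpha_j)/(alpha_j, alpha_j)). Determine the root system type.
C4

The matrix has rank 4 with 2's on the diagonal. Reading the off-diagonal entries as Dynkin edges (a single edge where a_ij = a_ji = -1; a double or triple edge where a_ij * a_ji = 2 or 3), the diagram is a chain of 4 nodes with a double edge at one end; the terminal node there is the unique long simple root (C_4). One simple-root ordering that puts it in standard form is (alpha_3, alpha_4, alpha_2, alpha_1). So the algebra is type C_4, i.e. sp(8).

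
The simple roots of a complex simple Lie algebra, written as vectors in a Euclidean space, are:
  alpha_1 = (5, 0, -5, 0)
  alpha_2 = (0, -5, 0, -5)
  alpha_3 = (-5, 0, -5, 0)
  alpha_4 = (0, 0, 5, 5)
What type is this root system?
Compute the Cartan integers a_ij = 2(alpha_i, alpha_j)/(alpha_j, alpha_j); the resulting 4x4 Cartan matrix is
[[2, 0, 0, -1], [0, 2, 0, -1], [0, 0, 2, -1], [-1, -1, -1, 2]].
All simple roots have the same length, so the diagram is simply laced. The associated Dynkin diagram is a chain of 2 nodes with a fork of two nodes at one end (D_4), so the type is D_4 (the algebra so(8)).

D_4 (so(8))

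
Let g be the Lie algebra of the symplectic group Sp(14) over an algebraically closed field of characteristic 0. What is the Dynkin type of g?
This is sp(14), which has dimension 14(14+1)/2 = 105 and rank 14/2 = 7. In the classification of classical Lie algebras, the symplectic algebra sp(2n) has type C_n; here n = 7, so the Dynkin diagram is a chain of 7 nodes with a double edge at one end; the terminal node there is the unique long simple root (C_7). Hence the type is C_7.

C_7 (sp(14))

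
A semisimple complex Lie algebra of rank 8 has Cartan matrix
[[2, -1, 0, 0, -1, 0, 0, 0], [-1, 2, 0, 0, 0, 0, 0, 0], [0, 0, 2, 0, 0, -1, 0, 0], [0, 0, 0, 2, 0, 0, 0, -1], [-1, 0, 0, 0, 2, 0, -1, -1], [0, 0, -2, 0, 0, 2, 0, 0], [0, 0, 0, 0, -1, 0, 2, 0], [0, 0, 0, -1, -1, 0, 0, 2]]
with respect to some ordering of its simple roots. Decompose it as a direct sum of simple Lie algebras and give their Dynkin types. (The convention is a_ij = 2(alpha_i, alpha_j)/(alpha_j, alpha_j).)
B_2 + E_6

The diagram associated to this matrix has two connected components: the simple roots {alpha_3, alpha_6} form a chain of 2 nodes with a double edge at one end; the terminal node there is the unique short simple root (B_2), and {alpha_1, alpha_2, alpha_4, alpha_5, alpha_7, alpha_8} form a chain of 5 nodes with one extra node attached to the third node from one end (E_6). A semisimple Lie algebra decomposes uniquely as the direct sum of simple ideals, one per connected component of its Dynkin diagram, so g ≅ B_2 ⊕ E_6 (dimension 10 + 78 = 88).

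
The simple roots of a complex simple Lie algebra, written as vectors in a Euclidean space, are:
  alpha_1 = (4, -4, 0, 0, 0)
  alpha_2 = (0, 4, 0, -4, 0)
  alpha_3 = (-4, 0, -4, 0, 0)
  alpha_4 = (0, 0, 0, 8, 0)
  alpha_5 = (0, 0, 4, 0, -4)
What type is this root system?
Compute the Cartan integers a_ij = 2(alpha_i, alpha_j)/(alpha_j, alpha_j); the resulting 5x5 Cartan matrix is
[[2, -1, -1, 0, 0], [-1, 2, 0, -1, 0], [-1, 0, 2, 0, -1], [0, -2, 0, 2, 0], [0, 0, -1, 0, 2]].
The roots have two lengths (squared-length ratio 2:1); the short ones are alpha_{1,2,3,5}. The associated Dynkin diagram is a chain of 5 nodes with a double edge at one end; the terminal node there is the unique long simple root (C_5), so the type is C_5 (the algebra sp(10)).

C_5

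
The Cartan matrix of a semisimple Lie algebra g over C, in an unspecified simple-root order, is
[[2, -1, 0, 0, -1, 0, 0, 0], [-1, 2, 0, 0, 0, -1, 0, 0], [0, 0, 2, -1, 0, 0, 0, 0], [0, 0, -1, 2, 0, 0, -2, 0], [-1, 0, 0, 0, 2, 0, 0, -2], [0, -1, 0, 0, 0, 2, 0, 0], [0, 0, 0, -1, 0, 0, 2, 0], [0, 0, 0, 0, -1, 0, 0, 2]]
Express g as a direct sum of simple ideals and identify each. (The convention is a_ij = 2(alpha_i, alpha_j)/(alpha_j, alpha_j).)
type B_3 ⊕ type B_5

The diagram associated to this matrix has two connected components: the simple roots {alpha_3, alpha_4, alpha_7} form a chain of 3 nodes with a double edge at one end; the terminal node there is the unique short simple root (B_3), and {alpha_1, alpha_2, alpha_5, alpha_6, alpha_8} form a chain of 5 nodes with a double edge at one end; the terminal node there is the unique short simple root (B_5). A semisimple Lie algebra decomposes uniquely as the direct sum of simple ideals, one per connected component of its Dynkin diagram, so g ≅ B_3 ⊕ B_5 (dimension 21 + 55 = 76).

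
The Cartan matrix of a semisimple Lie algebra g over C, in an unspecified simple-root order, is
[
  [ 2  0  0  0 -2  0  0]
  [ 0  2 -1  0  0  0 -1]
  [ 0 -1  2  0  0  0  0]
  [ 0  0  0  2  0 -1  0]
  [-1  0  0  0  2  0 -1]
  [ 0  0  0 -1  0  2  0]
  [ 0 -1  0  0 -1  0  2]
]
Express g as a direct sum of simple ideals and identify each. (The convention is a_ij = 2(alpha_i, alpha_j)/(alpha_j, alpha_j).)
A_2 (sl(3)) ⊕ C_5 (sp(10))

The diagram associated to this matrix has two connected components: the simple roots {alpha_4, alpha_6} form a chain of 2 nodes with single edges (A_2), and {alpha_1, alpha_2, alpha_3, alpha_5, alpha_7} form a chain of 5 nodes with a double edge at one end; the terminal node there is the unique long simple root (C_5). A semisimple Lie algebra decomposes uniquely as the direct sum of simple ideals, one per connected component of its Dynkin diagram, so g ≅ A_2 ⊕ C_5 (dimension 8 + 55 = 63).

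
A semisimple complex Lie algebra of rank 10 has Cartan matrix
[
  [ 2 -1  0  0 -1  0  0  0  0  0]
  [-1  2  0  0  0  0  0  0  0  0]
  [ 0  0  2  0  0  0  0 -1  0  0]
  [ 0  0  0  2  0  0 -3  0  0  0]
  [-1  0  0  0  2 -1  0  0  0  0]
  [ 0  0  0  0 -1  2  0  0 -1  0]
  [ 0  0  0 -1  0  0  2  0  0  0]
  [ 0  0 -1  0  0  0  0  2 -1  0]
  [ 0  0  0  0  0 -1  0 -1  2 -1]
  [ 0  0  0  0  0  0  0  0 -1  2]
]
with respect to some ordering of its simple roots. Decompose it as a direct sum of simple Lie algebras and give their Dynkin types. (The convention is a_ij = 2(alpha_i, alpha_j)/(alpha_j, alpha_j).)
The diagram associated to this matrix has two connected components: the simple roots {alpha_1, alpha_2, alpha_3, alpha_5, alpha_6, alpha_8, alpha_9, alpha_10} form a chain of 7 nodes with one extra node attached to the third node from one end (E_8), and {alpha_4, alpha_7} form two nodes joined by a triple edge (G_2). A semisimple Lie algebra decomposes uniquely as the direct sum of simple ideals, one per connected component of its Dynkin diagram, so g ≅ E_8 ⊕ G_2 (dimension 248 + 14 = 262).

type E_8 ⊕ type G_2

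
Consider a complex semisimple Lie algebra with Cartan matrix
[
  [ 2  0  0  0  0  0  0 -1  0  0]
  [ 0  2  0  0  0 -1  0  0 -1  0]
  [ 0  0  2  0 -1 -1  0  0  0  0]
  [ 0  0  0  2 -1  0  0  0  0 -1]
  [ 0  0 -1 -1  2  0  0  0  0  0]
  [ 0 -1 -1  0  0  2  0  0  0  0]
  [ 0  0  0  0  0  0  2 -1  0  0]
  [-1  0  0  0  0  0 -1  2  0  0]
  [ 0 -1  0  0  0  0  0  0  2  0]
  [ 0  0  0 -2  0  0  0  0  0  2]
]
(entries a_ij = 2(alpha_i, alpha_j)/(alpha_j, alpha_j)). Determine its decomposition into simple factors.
The diagram associated to this matrix has two connected components: the simple roots {alpha_1, alpha_7, alpha_8} form a chain of 3 nodes with single edges (A_3), and {alpha_2, alpha_3, alpha_4, alpha_5, alpha_6, alpha_9, alpha_10} form a chain of 7 nodes with a double edge at one end; the terminal node there is the unique long simple root (C_7). A semisimple Lie algebra decomposes uniquely as the direct sum of simple ideals, one per connected component of its Dynkin diagram, so g ≅ A_3 ⊕ C_7 (dimension 15 + 105 = 120).

A3 + C7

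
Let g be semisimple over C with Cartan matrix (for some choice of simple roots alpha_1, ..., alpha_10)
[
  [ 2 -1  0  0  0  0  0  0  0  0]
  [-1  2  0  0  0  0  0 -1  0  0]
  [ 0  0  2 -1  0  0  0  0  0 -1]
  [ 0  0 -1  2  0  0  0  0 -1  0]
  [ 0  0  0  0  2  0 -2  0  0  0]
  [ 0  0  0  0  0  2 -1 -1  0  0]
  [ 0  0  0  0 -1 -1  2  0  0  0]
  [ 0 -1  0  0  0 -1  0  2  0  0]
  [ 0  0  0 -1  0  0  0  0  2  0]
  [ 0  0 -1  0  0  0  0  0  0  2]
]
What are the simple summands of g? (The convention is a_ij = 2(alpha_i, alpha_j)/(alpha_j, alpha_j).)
A_4 ⊕ C_6

The diagram associated to this matrix has two connected components: the simple roots {alpha_3, alpha_4, alpha_9, alpha_10} form a chain of 4 nodes with single edges (A_4), and {alpha_1, alpha_2, alpha_5, alpha_6, alpha_7, alpha_8} form a chain of 6 nodes with a double edge at one end; the terminal node there is the unique long simple root (C_6). A semisimple Lie algebra decomposes uniquely as the direct sum of simple ideals, one per connected component of its Dynkin diagram, so g ≅ A_4 ⊕ C_6 (dimension 24 + 78 = 102).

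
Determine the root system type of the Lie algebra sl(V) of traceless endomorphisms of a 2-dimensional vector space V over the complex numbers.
A_1

This is sl(2), which has dimension 2^2 - 1 = 3 and rank 2 - 1 = 1 (a Cartan subalgebra is the diagonal traceless matrices). In the classification of classical Lie algebras, the special linear algebra sl(n+1) has type A_n; here n = 1, so the Dynkin diagram is a chain of 1 nodes with single edges (A_1). Hence the type is A_1.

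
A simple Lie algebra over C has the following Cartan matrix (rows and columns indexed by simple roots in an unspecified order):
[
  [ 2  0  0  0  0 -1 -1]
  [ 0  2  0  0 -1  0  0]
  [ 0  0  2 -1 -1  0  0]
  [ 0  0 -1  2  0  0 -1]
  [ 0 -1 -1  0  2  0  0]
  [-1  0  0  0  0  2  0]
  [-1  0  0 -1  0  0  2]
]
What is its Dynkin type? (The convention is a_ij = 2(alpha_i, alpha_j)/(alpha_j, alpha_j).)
A_7 (sl(8))

The matrix has rank 7 with 2's on the diagonal. Reading the off-diagonal entries as Dynkin edges (a single edge where a_ij = a_ji = -1; a double or triple edge where a_ij * a_ji = 2 or 3), the diagram is a chain of 7 nodes with single edges (A_7). One simple-root ordering that puts it in standard form is (alpha_6, alpha_1, alpha_7, alpha_4, alpha_3, alpha_5, alpha_2). So the algebra is type A_7, i.e. sl(8).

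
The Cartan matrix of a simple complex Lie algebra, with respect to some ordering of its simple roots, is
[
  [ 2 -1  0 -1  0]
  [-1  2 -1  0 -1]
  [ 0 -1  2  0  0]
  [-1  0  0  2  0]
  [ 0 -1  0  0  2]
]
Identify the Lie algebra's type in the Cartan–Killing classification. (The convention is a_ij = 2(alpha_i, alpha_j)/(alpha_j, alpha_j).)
D_5 (so(10))

The matrix has rank 5 with 2's on the diagonal. Reading the off-diagonal entries as Dynkin edges (a single edge where a_ij = a_ji = -1; a double or triple edge where a_ij * a_ji = 2 or 3), the diagram is a chain of 3 nodes with a fork of two nodes at one end (D_5). One simple-root ordering that puts it in standard form is (alpha_4, alpha_1, alpha_2, alpha_5, alpha_3). So the algebra is type D_5, i.e. so(10).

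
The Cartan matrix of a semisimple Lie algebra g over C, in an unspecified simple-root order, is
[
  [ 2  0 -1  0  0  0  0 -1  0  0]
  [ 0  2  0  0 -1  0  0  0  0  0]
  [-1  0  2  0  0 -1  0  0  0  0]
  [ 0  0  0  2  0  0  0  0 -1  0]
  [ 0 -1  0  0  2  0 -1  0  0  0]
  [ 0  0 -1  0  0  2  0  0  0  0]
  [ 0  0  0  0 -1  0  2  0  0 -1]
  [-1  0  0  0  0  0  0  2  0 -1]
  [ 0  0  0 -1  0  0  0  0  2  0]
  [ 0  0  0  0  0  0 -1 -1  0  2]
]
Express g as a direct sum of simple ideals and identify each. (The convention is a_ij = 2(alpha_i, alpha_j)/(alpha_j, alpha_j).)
A_2 (sl(3)) ⊕ A_8 (sl(9))

The diagram associated to this matrix has two connected components: the simple roots {alpha_4, alpha_9} form a chain of 2 nodes with single edges (A_2), and {alpha_1, alpha_2, alpha_3, alpha_5, alpha_6, alpha_7, alpha_8, alpha_10} form a chain of 8 nodes with single edges (A_8). A semisimple Lie algebra decomposes uniquely as the direct sum of simple ideals, one per connected component of its Dynkin diagram, so g ≅ A_2 ⊕ A_8 (dimension 8 + 80 = 88).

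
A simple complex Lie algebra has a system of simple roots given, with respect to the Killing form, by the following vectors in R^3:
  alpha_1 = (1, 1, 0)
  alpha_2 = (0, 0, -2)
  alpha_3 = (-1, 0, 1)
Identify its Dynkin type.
Compute the Cartan integers a_ij = 2(alpha_i, alpha_j)/(alpha_j, alpha_j); the resulting 3x3 Cartan matrix is
[[2, 0, -1], [0, 2, -2], [-1, -1, 2]].
The roots have two lengths (squared-length ratio 2:1); the short ones are alpha_{1,3}. The associated Dynkin diagram is a chain of 3 nodes with a double edge at one end; the terminal node there is the unique long simple root (C_3), so the type is C_3 (the algebra sp(6)).

C3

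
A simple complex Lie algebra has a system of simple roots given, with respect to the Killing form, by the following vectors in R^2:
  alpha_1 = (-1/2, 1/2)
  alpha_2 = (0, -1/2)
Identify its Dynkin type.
Compute the Cartan integers a_ij = 2(alpha_i, alpha_j)/(alpha_j, alpha_j); the resulting 2x2 Cartan matrix is
[[2, -2], [-1, 2]].
The roots have two lengths (squared-length ratio 2:1); the short ones are alpha_{2}. The associated Dynkin diagram is a chain of 2 nodes with a double edge at one end; the terminal node there is the unique short simple root (B_2), so the type is B_2 (the algebra so(5)).

B2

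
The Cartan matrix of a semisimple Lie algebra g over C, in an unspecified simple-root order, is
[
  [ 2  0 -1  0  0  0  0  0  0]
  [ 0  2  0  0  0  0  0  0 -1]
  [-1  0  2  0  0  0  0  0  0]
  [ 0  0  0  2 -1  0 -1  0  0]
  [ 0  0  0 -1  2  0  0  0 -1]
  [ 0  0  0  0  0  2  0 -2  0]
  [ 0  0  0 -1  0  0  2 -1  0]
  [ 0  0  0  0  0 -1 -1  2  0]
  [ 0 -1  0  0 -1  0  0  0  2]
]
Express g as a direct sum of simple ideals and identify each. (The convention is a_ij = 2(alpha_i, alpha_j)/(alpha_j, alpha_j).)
The diagram associated to this matrix has two connected components: the simple roots {alpha_1, alpha_3} form a chain of 2 nodes with single edges (A_2), and {alpha_2, alpha_4, alpha_5, alpha_6, alpha_7, alpha_8, alpha_9} form a chain of 7 nodes with a double edge at one end; the terminal node there is the unique long simple root (C_7). A semisimple Lie algebra decomposes uniquely as the direct sum of simple ideals, one per connected component of its Dynkin diagram, so g ≅ A_2 ⊕ C_7 (dimension 8 + 105 = 113).

A2 ⊕ C7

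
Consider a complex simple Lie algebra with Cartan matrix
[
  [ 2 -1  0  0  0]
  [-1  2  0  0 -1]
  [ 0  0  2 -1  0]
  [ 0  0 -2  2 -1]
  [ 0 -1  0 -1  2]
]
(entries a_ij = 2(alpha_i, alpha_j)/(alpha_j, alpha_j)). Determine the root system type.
B_5

The matrix has rank 5 with 2's on the diagonal. Reading the off-diagonal entries as Dynkin edges (a single edge where a_ij = a_ji = -1; a double or triple edge where a_ij * a_ji = 2 or 3), the diagram is a chain of 5 nodes with a double edge at one end; the terminal node there is the unique short simple root (B_5). One simple-root ordering that puts it in standard form is (alpha_1, alpha_2, alpha_5, alpha_4, alpha_3). So the algebra is type B_5, i.e. so(11).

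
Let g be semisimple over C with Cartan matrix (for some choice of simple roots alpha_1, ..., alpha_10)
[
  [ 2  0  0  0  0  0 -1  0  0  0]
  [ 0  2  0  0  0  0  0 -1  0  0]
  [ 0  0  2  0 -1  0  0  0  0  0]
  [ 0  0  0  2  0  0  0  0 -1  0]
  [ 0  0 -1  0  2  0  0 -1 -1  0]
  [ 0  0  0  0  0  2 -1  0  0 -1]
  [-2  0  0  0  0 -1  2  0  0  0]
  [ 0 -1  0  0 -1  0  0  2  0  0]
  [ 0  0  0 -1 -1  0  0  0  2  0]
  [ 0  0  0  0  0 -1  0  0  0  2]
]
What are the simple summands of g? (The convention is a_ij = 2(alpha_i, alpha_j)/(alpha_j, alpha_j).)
B4 + E6

The diagram associated to this matrix has two connected components: the simple roots {alpha_1, alpha_6, alpha_7, alpha_10} form a chain of 4 nodes with a double edge at one end; the terminal node there is the unique short simple root (B_4), and {alpha_2, alpha_3, alpha_4, alpha_5, alpha_8, alpha_9} form a chain of 5 nodes with one extra node attached to the third node from one end (E_6). A semisimple Lie algebra decomposes uniquely as the direct sum of simple ideals, one per connected component of its Dynkin diagram, so g ≅ B_4 ⊕ E_6 (dimension 36 + 78 = 114).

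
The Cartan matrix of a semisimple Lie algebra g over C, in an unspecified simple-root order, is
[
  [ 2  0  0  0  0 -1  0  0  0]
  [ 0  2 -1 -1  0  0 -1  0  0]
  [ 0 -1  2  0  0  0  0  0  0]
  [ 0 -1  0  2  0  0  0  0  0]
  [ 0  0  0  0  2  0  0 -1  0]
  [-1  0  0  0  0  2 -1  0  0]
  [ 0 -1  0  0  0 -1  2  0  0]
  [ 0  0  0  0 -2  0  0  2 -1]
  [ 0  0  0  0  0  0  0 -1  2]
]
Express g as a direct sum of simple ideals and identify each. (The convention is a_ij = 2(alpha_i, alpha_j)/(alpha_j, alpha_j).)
B_3 + D_6

The diagram associated to this matrix has two connected components: the simple roots {alpha_5, alpha_8, alpha_9} form a chain of 3 nodes with a double edge at one end; the terminal node there is the unique short simple root (B_3), and {alpha_1, alpha_2, alpha_3, alpha_4, alpha_6, alpha_7} form a chain of 4 nodes with a fork of two nodes at one end (D_6). A semisimple Lie algebra decomposes uniquely as the direct sum of simple ideals, one per connected component of its Dynkin diagram, so g ≅ B_3 ⊕ D_6 (dimension 21 + 66 = 87).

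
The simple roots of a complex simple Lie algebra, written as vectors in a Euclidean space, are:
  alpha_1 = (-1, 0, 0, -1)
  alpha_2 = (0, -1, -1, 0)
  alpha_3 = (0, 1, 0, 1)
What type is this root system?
Compute the Cartan integers a_ij = 2(alpha_i, alpha_j)/(alpha_j, alpha_j); the resulting 3x3 Cartan matrix is
[[2, 0, -1], [0, 2, -1], [-1, -1, 2]].
All simple roots have the same length, so the diagram is simply laced. The associated Dynkin diagram is a chain of 3 nodes with single edges (A_3), so the type is A_3 (the algebra sl(4)).

A_3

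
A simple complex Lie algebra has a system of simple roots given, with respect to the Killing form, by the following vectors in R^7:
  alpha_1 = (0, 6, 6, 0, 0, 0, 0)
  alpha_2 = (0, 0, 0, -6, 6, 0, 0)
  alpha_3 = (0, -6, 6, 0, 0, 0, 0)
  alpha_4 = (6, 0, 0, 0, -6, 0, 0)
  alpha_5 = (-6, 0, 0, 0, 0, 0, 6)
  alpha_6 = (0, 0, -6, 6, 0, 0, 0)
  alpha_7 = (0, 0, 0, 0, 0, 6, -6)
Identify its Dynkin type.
Compute the Cartan integers a_ij = 2(alpha_i, alpha_j)/(alpha_j, alpha_j); the resulting 7x7 Cartan matrix is
[[2, 0, 0, 0, 0, -1, 0], [0, 2, 0, -1, 0, -1, 0], [0, 0, 2, 0, 0, -1, 0], [0, -1, 0, 2, -1, 0, 0], [0, 0, 0, -1, 2, 0, -1], [-1, -1, -1, 0, 0, 2, 0], [0, 0, 0, 0, -1, 0, 2]].
All simple roots have the same length, so the diagram is simply laced. The associated Dynkin diagram is a chain of 5 nodes with a fork of two nodes at one end (D_7), so the type is D_7 (the algebra so(14)).

D_7 (so(14))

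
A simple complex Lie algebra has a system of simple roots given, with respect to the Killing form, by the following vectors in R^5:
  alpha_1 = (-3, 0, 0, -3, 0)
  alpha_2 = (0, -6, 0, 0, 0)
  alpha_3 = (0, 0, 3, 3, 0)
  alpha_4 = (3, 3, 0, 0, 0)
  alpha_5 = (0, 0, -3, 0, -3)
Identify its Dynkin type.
C_5 (sp(10))

Compute the Cartan integers a_ij = 2(alpha_i, alpha_j)/(alpha_j, alpha_j); the resulting 5x5 Cartan matrix is
[[2, 0, -1, -1, 0], [0, 2, 0, -2, 0], [-1, 0, 2, 0, -1], [-1, -1, 0, 2, 0], [0, 0, -1, 0, 2]].
The roots have two lengths (squared-length ratio 2:1); the short ones are alpha_{1,3,4,5}. The associated Dynkin diagram is a chain of 5 nodes with a double edge at one end; the terminal node there is the unique long simple root (C_5), so the type is C_5 (the algebra sp(10)).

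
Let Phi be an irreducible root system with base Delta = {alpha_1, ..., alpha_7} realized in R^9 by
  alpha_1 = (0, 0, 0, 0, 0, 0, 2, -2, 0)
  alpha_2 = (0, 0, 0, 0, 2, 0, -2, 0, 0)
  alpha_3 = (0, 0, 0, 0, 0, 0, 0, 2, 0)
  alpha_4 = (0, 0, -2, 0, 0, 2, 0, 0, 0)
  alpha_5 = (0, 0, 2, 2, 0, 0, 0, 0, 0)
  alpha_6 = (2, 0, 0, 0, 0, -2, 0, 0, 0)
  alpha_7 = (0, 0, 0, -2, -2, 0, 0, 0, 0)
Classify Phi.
B7

Compute the Cartan integers a_ij = 2(alpha_i, alpha_j)/(alpha_j, alpha_j); the resulting 7x7 Cartan matrix is
[[2, -1, -2, 0, 0, 0, 0], [-1, 2, 0, 0, 0, 0, -1], [-1, 0, 2, 0, 0, 0, 0], [0, 0, 0, 2, -1, -1, 0], [0, 0, 0, -1, 2, 0, -1], [0, 0, 0, -1, 0, 2, 0], [0, -1, 0, 0, -1, 0, 2]].
The roots have two lengths (squared-length ratio 2:1); the short ones are alpha_{3}. The associated Dynkin diagram is a chain of 7 nodes with a double edge at one end; the terminal node there is the unique short simple root (B_7), so the type is B_7 (the algebra so(15)).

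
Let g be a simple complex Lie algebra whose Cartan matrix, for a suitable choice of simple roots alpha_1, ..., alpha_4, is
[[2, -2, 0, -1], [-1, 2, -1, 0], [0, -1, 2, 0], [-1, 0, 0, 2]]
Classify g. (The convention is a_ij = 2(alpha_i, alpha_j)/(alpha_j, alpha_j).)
The matrix has rank 4 with 2's on the diagonal. Reading the off-diagonal entries as Dynkin edges (a single edge where a_ij = a_ji = -1; a double or triple edge where a_ij * a_ji = 2 or 3), the diagram is a chain of 4 nodes with a double edge between the middle two (F_4). One simple-root ordering that puts it in standard form is (alpha_4, alpha_1, alpha_2, alpha_3). So the algebra is type F_4.

type F_4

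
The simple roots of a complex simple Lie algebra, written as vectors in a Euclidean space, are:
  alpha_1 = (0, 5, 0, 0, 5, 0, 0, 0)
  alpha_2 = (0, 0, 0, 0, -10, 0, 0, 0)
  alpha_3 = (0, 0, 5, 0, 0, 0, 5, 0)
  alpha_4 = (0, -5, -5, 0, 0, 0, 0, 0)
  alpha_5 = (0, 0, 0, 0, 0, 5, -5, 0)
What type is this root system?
C_5

Compute the Cartan integers a_ij = 2(alpha_i, alpha_j)/(alpha_j, alpha_j); the resulting 5x5 Cartan matrix is
[[2, -1, 0, -1, 0], [-2, 2, 0, 0, 0], [0, 0, 2, -1, -1], [-1, 0, -1, 2, 0], [0, 0, -1, 0, 2]].
The roots have two lengths (squared-length ratio 2:1); the short ones are alpha_{1,3,4,5}. The associated Dynkin diagram is a chain of 5 nodes with a double edge at one end; the terminal node there is the unique long simple root (C_5), so the type is C_5 (the algebra sp(10)).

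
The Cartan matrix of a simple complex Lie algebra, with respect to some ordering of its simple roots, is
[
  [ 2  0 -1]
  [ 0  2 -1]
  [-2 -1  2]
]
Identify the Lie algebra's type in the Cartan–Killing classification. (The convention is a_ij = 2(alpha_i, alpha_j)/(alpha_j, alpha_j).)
The matrix has rank 3 with 2's on the diagonal. Reading the off-diagonal entries as Dynkin edges (a single edge where a_ij = a_ji = -1; a double or triple edge where a_ij * a_ji = 2 or 3), the diagram is a chain of 3 nodes with a double edge at one end; the terminal node there is the unique short simple root (B_3). One simple-root ordering that puts it in standard form is (alpha_2, alpha_3, alpha_1). So the algebra is type B_3, i.e. so(7).

B_3 (so(7))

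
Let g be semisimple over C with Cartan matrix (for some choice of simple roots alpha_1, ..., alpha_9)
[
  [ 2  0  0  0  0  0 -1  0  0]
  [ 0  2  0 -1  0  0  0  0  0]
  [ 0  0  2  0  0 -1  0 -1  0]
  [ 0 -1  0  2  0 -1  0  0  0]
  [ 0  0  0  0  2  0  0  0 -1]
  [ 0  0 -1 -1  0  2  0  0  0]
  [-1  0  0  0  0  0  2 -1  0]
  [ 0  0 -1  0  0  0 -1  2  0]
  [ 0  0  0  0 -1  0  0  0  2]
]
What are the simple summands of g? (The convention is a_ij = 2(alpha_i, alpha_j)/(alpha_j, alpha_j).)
The diagram associated to this matrix has two connected components: the simple roots {alpha_5, alpha_9} form a chain of 2 nodes with single edges (A_2), and {alpha_1, alpha_2, alpha_3, alpha_4, alpha_6, alpha_7, alpha_8} form a chain of 7 nodes with single edges (A_7). A semisimple Lie algebra decomposes uniquely as the direct sum of simple ideals, one per connected component of its Dynkin diagram, so g ≅ A_2 ⊕ A_7 (dimension 8 + 63 = 71).

type A_2 ⊕ type A_7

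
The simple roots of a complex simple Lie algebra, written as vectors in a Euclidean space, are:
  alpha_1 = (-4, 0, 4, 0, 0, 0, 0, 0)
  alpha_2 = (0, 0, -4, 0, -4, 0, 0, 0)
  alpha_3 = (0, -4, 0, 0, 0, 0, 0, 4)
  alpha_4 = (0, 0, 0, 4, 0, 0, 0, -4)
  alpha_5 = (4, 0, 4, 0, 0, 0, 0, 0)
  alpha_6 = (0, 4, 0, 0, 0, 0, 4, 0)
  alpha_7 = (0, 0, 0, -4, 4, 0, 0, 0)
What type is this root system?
Compute the Cartan integers a_ij = 2(alpha_i, alpha_j)/(alpha_j, alpha_j); the resulting 7x7 Cartan matrix is
[[2, -1, 0, 0, 0, 0, 0], [-1, 2, 0, 0, -1, 0, -1], [0, 0, 2, -1, 0, -1, 0], [0, 0, -1, 2, 0, 0, -1], [0, -1, 0, 0, 2, 0, 0], [0, 0, -1, 0, 0, 2, 0], [0, -1, 0, -1, 0, 0, 2]].
All simple roots have the same length, so the diagram is simply laced. The associated Dynkin diagram is a chain of 5 nodes with a fork of two nodes at one end (D_7), so the type is D_7 (the algebra so(14)).

type D_7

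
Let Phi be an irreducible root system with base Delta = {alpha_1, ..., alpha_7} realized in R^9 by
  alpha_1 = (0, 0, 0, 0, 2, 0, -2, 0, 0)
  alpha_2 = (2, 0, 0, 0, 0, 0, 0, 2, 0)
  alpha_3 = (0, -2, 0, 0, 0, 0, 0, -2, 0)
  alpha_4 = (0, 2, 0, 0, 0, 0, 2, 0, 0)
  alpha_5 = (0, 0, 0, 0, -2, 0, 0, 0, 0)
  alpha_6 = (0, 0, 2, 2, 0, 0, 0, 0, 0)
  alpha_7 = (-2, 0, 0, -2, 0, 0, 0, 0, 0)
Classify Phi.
Compute the Cartan integers a_ij = 2(alpha_i, alpha_j)/(alpha_j, alpha_j); the resulting 7x7 Cartan matrix is
[[2, 0, 0, -1, -2, 0, 0], [0, 2, -1, 0, 0, 0, -1], [0, -1, 2, -1, 0, 0, 0], [-1, 0, -1, 2, 0, 0, 0], [-1, 0, 0, 0, 2, 0, 0], [0, 0, 0, 0, 0, 2, -1], [0, -1, 0, 0, 0, -1, 2]].
The roots have two lengths (squared-length ratio 2:1); the short ones are alpha_{5}. The associated Dynkin diagram is a chain of 7 nodes with a double edge at one end; the terminal node there is the unique short simple root (B_7), so the type is B_7 (the algebra so(15)).

B7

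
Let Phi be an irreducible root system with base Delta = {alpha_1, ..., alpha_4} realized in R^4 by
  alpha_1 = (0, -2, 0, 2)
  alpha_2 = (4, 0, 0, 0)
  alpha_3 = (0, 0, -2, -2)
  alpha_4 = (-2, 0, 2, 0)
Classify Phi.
C4

Compute the Cartan integers a_ij = 2(alpha_i, alpha_j)/(alpha_j, alpha_j); the resulting 4x4 Cartan matrix is
[[2, 0, -1, 0], [0, 2, 0, -2], [-1, 0, 2, -1], [0, -1, -1, 2]].
The roots have two lengths (squared-length ratio 2:1); the short ones are alpha_{1,3,4}. The associated Dynkin diagram is a chain of 4 nodes with a double edge at one end; the terminal node there is the unique long simple root (C_4), so the type is C_4 (the algebra sp(8)).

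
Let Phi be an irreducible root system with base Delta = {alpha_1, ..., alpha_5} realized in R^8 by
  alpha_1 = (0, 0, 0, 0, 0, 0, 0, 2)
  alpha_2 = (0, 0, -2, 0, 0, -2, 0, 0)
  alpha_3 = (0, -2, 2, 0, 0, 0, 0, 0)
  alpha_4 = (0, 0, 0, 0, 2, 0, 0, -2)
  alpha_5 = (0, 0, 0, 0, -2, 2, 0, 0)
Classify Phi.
Compute the Cartan integers a_ij = 2(alpha_i, alpha_j)/(alpha_j, alpha_j); the resulting 5x5 Cartan matrix is
[[2, 0, 0, -1, 0], [0, 2, -1, 0, -1], [0, -1, 2, 0, 0], [-2, 0, 0, 2, -1], [0, -1, 0, -1, 2]].
The roots have two lengths (squared-length ratio 2:1); the short ones are alpha_{1}. The associated Dynkin diagram is a chain of 5 nodes with a double edge at one end; the terminal node there is the unique short simple root (B_5), so the type is B_5 (the algebra so(11)).

B_5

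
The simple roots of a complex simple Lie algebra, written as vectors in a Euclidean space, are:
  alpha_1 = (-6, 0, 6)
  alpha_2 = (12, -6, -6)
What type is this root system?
G_2

Compute the Cartan integers a_ij = 2(alpha_i, alpha_j)/(alpha_j, alpha_j); the resulting 2x2 Cartan matrix is
[[2, -1], [-3, 2]].
The roots have two lengths (squared-length ratio 3:1); the short ones are alpha_{1}. The associated Dynkin diagram is two nodes joined by a triple edge (G_2), so the type is G_2.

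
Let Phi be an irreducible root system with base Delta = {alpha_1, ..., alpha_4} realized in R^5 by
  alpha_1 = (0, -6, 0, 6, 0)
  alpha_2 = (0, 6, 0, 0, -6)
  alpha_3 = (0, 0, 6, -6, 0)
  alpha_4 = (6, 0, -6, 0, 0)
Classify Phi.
Compute the Cartan integers a_ij = 2(alpha_i, alpha_j)/(alpha_j, alpha_j); the resulting 4x4 Cartan matrix is
[[2, -1, -1, 0], [-1, 2, 0, 0], [-1, 0, 2, -1], [0, 0, -1, 2]].
All simple roots have the same length, so the diagram is simply laced. The associated Dynkin diagram is a chain of 4 nodes with single edges (A_4), so the type is A_4 (the algebra sl(5)).

A_4 (sl(5))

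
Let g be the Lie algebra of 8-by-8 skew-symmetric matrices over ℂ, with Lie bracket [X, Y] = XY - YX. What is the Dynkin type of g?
This is so(8) with 8 even, which has dimension 8(8-1)/2 = 28 and rank 8/2 = 4. In the classification of classical Lie algebras, the orthogonal algebra so(2n) in an even number of variables has type D_n; here n = 4, so the Dynkin diagram is a chain of 2 nodes with a fork of two nodes at one end (D_4). Hence the type is D_4.

D_4 (so(8))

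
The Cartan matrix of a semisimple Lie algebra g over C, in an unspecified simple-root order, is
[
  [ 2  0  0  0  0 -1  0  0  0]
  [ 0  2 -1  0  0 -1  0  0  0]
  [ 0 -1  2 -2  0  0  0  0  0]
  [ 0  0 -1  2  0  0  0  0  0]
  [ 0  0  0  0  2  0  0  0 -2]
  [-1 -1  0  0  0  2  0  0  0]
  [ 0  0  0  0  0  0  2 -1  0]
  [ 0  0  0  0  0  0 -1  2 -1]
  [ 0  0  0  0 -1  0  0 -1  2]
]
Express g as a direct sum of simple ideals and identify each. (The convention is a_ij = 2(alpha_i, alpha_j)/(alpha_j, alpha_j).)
B_5 ⊕ C_4

The diagram associated to this matrix has two connected components: the simple roots {alpha_1, alpha_2, alpha_3, alpha_4, alpha_6} form a chain of 5 nodes with a double edge at one end; the terminal node there is the unique short simple root (B_5), and {alpha_5, alpha_7, alpha_8, alpha_9} form a chain of 4 nodes with a double edge at one end; the terminal node there is the unique long simple root (C_4). A semisimple Lie algebra decomposes uniquely as the direct sum of simple ideals, one per connected component of its Dynkin diagram, so g ≅ B_5 ⊕ C_4 (dimension 55 + 36 = 91).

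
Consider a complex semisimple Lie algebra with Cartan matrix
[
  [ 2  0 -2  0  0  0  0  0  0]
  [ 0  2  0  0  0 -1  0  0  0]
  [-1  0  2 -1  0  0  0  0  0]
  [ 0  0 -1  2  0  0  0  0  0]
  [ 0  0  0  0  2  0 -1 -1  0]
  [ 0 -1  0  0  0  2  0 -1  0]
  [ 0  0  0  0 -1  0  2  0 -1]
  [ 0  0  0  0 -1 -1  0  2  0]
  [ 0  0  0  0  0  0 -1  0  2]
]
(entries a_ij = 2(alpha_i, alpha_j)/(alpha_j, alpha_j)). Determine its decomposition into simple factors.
type A_6 ⊕ type C_3

The diagram associated to this matrix has two connected components: the simple roots {alpha_2, alpha_5, alpha_6, alpha_7, alpha_8, alpha_9} form a chain of 6 nodes with single edges (A_6), and {alpha_1, alpha_3, alpha_4} form a chain of 3 nodes with a double edge at one end; the terminal node there is the unique long simple root (C_3). A semisimple Lie algebra decomposes uniquely as the direct sum of simple ideals, one per connected component of its Dynkin diagram, so g ≅ A_6 ⊕ C_3 (dimension 48 + 21 = 69).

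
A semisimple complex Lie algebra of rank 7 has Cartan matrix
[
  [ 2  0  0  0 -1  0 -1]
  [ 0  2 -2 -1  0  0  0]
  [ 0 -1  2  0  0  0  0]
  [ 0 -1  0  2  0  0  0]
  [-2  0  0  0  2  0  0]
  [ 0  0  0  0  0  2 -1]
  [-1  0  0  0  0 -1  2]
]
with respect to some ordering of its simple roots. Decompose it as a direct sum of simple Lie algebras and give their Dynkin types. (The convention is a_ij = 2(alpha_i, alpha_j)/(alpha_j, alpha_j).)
type B_3 ⊕ type C_4

The diagram associated to this matrix has two connected components: the simple roots {alpha_2, alpha_3, alpha_4} form a chain of 3 nodes with a double edge at one end; the terminal node there is the unique short simple root (B_3), and {alpha_1, alpha_5, alpha_6, alpha_7} form a chain of 4 nodes with a double edge at one end; the terminal node there is the unique long simple root (C_4). A semisimple Lie algebra decomposes uniquely as the direct sum of simple ideals, one per connected component of its Dynkin diagram, so g ≅ B_3 ⊕ C_4 (dimension 21 + 36 = 57).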